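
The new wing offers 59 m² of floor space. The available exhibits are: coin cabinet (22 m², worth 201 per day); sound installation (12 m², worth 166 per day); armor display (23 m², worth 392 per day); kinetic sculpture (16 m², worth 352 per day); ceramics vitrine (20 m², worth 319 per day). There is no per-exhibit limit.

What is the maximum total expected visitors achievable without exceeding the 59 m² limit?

1096

Ranking by ratio (expected visitors/m²): kinetic sculpture 22.00, armor display 17.04, ceramics vitrine 15.95, sound installation 13.83.
Greedy by ratio would take 3×kinetic sculpture: 48 m² used, total 1056.
Dropping kinetic sculpture frees 16 m²; slotting in armor display (23 m²) lifts the total to 1096 at 55 m².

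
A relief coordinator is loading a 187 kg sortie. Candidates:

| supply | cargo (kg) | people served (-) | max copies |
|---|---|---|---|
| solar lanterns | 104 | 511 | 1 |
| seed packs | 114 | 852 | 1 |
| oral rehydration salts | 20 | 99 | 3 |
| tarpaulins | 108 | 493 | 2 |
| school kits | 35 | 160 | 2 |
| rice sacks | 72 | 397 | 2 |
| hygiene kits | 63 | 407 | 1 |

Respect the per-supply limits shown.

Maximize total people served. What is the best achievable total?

Best packing: seed packs + hygiene kits — 177 kg, 1259 total.

1259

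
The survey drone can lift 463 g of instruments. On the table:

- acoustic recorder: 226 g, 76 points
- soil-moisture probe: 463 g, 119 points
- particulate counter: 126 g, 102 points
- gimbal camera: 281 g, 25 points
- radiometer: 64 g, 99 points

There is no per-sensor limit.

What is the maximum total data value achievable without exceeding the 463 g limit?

693

7×radiometer uses 448 of the 463 g and totals 693.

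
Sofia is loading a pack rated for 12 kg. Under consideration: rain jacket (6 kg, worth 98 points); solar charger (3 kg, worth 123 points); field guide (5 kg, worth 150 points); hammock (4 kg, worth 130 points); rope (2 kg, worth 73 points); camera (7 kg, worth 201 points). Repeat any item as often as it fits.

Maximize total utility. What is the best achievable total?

Taking 4×solar charger: 12 kg used, 492 in utility.
No other feasible combination exceeds 492.

492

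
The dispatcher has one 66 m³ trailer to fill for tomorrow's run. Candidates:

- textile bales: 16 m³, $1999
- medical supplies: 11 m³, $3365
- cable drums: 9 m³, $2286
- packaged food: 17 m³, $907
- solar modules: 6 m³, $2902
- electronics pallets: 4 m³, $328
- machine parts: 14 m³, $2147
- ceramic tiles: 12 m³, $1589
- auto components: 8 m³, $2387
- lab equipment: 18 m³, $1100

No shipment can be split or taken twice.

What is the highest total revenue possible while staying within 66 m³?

Density check — solar modules 483.67, medical supplies 305.91, auto components 298.38, cable drums 254.00 are the best per m³.
Taking the top-ratio shipments first gives medical supplies + cable drums + solar modules + electronics pallets + machine parts + ceramic tiles + auto components for 15004 (64 m³).
Dropping electronics pallets and ceramic tiles frees 16 m³; slotting in textile bales (16 m³) lifts the total to 15086 at 64 m³.
The closest alternative, medical supplies + cable drums + solar modules + electronics pallets + machine parts + ceramic tiles + auto components, reaches only 15004.

15086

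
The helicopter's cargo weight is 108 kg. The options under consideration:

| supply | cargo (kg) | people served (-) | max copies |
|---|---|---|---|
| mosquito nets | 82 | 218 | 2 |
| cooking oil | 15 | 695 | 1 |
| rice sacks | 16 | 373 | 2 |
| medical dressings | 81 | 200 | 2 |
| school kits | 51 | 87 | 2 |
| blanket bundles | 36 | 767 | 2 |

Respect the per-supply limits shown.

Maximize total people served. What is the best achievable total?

Greedy by ratio would take cooking oil + 2×rice sacks + blanket bundles: 83 kg used, total 2208.
Replace rice sacks with blanket bundles: the trade gains 394 net, giving 2602 at 103 kg.
Nothing else within 108 kg beats 2602.

2602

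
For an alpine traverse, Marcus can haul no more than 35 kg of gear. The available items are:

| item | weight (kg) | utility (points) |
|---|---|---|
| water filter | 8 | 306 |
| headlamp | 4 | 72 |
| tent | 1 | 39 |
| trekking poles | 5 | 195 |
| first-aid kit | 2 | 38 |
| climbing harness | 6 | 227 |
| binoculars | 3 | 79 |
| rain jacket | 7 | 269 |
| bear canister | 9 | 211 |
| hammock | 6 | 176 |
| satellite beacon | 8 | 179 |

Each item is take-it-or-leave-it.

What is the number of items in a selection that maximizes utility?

6

Optimal total is 1252.
water filter + trekking poles + climbing harness + binoculars + rain jacket + hammock hits 1252 at 35 kg.
All optima have 6 items.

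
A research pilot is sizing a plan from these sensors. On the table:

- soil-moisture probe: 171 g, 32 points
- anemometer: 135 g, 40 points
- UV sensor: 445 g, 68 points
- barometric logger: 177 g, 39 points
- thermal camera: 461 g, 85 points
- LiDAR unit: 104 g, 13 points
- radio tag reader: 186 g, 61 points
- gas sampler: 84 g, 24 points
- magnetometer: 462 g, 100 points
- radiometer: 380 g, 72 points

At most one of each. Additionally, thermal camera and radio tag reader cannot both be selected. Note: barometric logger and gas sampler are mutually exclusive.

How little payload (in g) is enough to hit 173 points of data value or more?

701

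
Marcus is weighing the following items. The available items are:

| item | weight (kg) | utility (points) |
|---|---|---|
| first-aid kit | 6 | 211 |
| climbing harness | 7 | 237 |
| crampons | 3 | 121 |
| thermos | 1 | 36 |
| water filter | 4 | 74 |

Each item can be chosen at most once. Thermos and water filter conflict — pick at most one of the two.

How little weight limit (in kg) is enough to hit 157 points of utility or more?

4

Need the lightest bundle worth ≥ 157.
Taking crampons + thermos gives 157 (≥ 157) for 4 kg.
Any bundle with less than 4 kg falls short of 157.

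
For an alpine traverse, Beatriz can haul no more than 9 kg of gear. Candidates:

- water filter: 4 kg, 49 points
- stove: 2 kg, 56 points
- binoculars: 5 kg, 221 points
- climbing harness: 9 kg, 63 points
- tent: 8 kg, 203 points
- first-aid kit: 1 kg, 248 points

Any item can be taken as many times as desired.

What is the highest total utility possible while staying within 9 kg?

2232

9×first-aid kit uses 9 of the 9 kg and totals 2232.
Nothing else within 9 kg beats 2232.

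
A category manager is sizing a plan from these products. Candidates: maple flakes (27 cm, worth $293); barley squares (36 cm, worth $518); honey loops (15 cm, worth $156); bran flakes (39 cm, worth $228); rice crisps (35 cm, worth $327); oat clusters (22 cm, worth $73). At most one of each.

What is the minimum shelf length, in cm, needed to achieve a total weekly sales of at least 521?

Look for the lowest-shelf combination reaching 521.
Taking barley squares + honey loops gives 674 (≥ 521) for 51 cm.
Any bundle with less than 51 cm falls short of 521.

51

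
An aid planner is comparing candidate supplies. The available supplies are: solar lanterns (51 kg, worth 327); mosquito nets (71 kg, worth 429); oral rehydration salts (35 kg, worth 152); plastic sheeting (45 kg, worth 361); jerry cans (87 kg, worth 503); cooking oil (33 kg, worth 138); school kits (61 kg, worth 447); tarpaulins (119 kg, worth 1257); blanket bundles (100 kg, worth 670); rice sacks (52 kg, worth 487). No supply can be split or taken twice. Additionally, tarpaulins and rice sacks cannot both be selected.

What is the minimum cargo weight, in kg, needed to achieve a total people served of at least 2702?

325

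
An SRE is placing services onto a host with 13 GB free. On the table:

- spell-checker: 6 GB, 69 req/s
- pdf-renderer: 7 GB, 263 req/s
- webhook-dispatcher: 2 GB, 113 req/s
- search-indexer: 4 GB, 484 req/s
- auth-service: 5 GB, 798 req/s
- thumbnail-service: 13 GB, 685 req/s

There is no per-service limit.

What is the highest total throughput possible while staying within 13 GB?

1766

Ranking by ratio (throughput/GB): auth-service 159.60, search-indexer 121.00, webhook-dispatcher 56.50, thumbnail-service 52.69.
Filling by ratio: webhook-dispatcher + 2×auth-service for 1709, with 1 GB left unused.
Dropping webhook-dispatcher and auth-service frees 7 GB; slotting in 2×search-indexer (8 GB) lifts the total to 1766 at 13 GB.
That's the maximum — no swap from here does better than 1766.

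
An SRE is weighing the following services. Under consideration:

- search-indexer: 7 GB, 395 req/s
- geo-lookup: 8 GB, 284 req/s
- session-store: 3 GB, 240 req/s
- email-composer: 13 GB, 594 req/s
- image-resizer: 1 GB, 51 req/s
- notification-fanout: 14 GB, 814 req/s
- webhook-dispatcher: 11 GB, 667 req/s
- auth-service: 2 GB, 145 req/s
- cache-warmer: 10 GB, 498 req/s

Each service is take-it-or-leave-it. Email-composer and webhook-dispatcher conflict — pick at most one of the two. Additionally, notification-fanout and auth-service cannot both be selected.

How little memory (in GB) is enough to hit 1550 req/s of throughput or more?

26

Look for the lowest-memory combination reaching 1550.
session-store + webhook-dispatcher + auth-service + cache-warmer reaches 1550 using 26 GB.
No combination under 26 GB hits 1550.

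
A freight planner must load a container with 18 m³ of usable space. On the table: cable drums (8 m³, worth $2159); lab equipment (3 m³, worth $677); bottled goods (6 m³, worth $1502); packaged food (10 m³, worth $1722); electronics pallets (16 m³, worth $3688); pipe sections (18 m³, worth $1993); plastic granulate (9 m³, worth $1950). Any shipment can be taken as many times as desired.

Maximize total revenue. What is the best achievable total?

4506

Ranking by ratio (revenue/m³): cable drums 269.88, bottled goods 250.33, electronics pallets 230.50.
Greedy by ratio would take 2×cable drums: 16 m³ used, total 4318.
The 16 m³ tied up in 2×cable drums is better spent on 3×bottled goods — total rises to 4506 (18 m³).
No other feasible combination exceeds 4506.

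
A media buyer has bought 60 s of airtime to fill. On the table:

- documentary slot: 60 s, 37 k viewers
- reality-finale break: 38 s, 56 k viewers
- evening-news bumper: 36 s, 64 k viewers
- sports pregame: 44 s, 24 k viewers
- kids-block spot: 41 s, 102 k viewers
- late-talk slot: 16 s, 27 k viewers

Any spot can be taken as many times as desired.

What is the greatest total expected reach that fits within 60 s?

129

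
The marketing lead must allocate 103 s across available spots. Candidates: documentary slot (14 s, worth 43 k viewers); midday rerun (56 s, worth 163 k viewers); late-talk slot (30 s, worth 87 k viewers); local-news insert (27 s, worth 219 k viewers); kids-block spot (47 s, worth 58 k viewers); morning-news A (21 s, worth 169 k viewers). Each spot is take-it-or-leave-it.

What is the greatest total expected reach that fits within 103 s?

Density check — local-news insert 8.11, morning-news A 8.05, documentary slot 3.07, midday rerun 2.91 are the best per s.
The ratio ordering already packs tightly: documentary slot + late-talk slot + local-news insert + morning-news A, 92 s, 518.
The spare 11 s is too small for any remaining spot, and no exchange beats 518.

518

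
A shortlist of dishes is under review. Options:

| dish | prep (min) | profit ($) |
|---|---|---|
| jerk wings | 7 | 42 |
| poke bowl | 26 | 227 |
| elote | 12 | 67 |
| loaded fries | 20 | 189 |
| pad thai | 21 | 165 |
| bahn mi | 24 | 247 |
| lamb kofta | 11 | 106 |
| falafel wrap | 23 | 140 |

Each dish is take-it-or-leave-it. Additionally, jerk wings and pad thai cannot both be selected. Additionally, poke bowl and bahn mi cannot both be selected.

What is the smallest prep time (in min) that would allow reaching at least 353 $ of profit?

Look for the lowest-prep combination reaching 353.
bahn mi + lamb kofta: 353 profit at 35 min.
Any bundle with less than 35 min falls short of 353.

35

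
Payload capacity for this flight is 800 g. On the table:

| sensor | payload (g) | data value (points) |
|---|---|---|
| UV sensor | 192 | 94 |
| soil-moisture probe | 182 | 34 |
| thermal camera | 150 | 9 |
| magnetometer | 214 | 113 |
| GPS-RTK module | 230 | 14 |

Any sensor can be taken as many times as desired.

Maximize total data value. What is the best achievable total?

395

Ranking by ratio (data value/g): magnetometer 0.53, UV sensor 0.49, soil-moisture probe 0.19.
Taking the top-ratio sensors first gives thermal camera + 3×magnetometer for 348 (792 g).
The 578 g tied up in thermal camera and 2×magnetometer is better spent on 3×UV sensor — total rises to 395 (790 g).
The spare 10 g is too small for any remaining sensor, and no exchange beats 395.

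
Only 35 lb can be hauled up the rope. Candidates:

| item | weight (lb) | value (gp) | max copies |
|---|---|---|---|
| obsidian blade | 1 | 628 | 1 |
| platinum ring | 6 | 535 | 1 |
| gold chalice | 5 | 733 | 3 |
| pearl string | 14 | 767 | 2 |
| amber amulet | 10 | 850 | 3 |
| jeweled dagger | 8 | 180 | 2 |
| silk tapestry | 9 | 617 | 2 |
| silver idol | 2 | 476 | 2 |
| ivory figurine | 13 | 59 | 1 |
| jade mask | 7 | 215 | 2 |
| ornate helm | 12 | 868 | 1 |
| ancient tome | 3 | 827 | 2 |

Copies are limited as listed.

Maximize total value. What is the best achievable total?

Filling by ratio: obsidian blade + platinum ring + 3×gold chalice + 2×silver idol + 2×ancient tome for 5968, with 3 lb left unused.
Dropping platinum ring frees 6 lb; slotting in silk tapestry (9 lb) lifts the total to 6050 at 35 lb.

6050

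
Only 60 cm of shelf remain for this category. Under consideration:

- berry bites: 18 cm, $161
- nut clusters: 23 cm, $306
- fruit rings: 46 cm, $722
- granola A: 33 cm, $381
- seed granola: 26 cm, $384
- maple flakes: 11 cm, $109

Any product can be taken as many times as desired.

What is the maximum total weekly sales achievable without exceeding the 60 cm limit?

831

Density check — fruit rings 15.70, seed granola 14.77, nut clusters 13.30 are the best per cm.
Fruit rings + maple flakes uses 57 of the 60 cm and totals 831.
That's the maximum — no swap from here does better than 831.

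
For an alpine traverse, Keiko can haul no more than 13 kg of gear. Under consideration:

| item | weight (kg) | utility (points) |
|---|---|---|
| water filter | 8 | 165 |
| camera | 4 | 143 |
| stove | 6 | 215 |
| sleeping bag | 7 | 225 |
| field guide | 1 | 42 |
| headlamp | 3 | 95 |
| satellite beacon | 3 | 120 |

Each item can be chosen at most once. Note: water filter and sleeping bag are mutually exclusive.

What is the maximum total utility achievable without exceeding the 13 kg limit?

Taking the top-ratio items first gives stove + field guide + headlamp + satellite beacon for 472 (13 kg).
Dropping field guide and headlamp frees 4 kg; slotting in camera (4 kg) lifts the total to 478 at 13 kg.
Nothing else feasible within 13 kg beats 478.

478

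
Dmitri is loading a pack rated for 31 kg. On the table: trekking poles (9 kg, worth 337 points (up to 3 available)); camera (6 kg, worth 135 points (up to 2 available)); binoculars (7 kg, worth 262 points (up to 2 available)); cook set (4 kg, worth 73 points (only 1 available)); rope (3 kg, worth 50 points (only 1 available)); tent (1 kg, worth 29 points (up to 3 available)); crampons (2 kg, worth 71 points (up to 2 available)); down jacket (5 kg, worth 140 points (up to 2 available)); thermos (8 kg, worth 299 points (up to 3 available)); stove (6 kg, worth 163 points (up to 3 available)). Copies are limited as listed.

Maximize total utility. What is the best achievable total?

Greedy by ratio would take 3×trekking poles + 2×crampons: 31 kg used, total 1153.
Replace 2×trekking poles and 2×crampons with 2×binoculars + thermos: the trade gains 7 net, giving 1160 at 31 kg.
That's the maximum — no swap from here does better than 1160.

1160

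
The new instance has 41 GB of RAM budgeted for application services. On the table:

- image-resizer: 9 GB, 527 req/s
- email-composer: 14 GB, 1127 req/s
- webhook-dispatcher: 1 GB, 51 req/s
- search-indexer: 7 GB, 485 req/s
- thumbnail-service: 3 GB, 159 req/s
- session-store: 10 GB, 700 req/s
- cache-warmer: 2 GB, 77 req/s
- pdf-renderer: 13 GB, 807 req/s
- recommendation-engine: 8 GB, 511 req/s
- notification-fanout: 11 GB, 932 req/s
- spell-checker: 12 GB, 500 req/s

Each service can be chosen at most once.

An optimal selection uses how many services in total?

Optimal total is 3106.
email-composer + webhook-dispatcher + search-indexer + recommendation-engine + notification-fanout hits 3106 at 41 GB.
Any selection reaching 3106 contains exactly 5 services.

5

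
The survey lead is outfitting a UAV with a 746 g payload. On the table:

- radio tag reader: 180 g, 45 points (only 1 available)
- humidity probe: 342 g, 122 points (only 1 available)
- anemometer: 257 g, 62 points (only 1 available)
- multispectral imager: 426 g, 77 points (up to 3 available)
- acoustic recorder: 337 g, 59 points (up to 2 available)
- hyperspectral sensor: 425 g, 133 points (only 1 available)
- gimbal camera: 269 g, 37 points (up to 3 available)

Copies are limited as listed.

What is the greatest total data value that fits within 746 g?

195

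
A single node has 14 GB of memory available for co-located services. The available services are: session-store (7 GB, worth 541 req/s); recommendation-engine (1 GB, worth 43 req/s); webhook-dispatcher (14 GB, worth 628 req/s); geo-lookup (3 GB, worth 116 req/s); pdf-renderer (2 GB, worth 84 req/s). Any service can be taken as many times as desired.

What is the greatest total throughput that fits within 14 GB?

1082

2×session-store uses 14 of the 14 GB and totals 1082.
Every other selection either busts 14 GB or fails to beat 1082.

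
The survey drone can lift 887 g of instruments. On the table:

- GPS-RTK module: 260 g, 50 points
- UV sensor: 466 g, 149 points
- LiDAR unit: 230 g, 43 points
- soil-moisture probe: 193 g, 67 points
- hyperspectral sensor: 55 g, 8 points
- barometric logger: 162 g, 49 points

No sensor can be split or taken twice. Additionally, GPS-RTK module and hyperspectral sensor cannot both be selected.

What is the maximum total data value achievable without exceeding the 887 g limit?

273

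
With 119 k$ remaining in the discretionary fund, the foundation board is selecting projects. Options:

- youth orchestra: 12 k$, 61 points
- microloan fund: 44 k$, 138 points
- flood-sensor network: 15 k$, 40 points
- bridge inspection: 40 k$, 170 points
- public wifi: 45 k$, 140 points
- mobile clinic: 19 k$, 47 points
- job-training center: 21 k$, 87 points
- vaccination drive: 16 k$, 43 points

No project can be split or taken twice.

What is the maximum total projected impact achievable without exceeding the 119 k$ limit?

458

By projected impact per k$: youth orchestra 5.08, bridge inspection 4.25, job-training center 4.14 lead.
Greedy by ratio would take youth orchestra + microloan fund + bridge inspection + job-training center: 117 k$ used, total 456.
Replace microloan fund with public wifi: the trade gains 2 net, giving 458 at 118 k$.
The closest alternative, youth orchestra + microloan fund + bridge inspection + job-training center, reaches only 456.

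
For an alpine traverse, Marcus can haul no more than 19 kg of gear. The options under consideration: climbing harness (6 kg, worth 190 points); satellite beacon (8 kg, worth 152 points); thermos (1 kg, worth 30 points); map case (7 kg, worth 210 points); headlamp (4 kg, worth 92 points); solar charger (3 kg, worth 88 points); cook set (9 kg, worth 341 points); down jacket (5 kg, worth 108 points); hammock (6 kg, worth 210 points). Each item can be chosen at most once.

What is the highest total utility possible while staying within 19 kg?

Best packing: thermos + solar charger + cook set + hammock — 19 kg, 669 total.
Runner-up climbing harness + thermos + solar charger + cook set tops out at 649.

669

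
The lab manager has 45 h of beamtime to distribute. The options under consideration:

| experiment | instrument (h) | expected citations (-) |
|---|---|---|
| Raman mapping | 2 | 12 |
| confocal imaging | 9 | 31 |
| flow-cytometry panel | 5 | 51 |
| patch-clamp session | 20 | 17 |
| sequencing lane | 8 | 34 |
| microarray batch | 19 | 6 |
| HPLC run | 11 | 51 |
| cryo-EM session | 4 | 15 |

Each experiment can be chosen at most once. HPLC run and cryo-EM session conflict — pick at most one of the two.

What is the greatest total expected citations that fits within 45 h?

Best packing: Raman mapping + confocal imaging + flow-cytometry panel + sequencing lane + HPLC run — 35 h, 179 total.

179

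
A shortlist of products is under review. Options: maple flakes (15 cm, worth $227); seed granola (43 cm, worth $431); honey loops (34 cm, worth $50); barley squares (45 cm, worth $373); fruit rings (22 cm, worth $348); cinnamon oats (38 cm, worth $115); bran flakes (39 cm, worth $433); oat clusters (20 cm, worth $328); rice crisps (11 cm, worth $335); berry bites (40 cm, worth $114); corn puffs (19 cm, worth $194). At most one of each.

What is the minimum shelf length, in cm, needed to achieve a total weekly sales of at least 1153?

Minimise cm subject to total weekly sales ≥ 1153.
maple flakes + fruit rings + oat clusters + rice crisps reaches 1238 using 68 cm.
Any bundle with less than 68 cm falls short of 1153.

68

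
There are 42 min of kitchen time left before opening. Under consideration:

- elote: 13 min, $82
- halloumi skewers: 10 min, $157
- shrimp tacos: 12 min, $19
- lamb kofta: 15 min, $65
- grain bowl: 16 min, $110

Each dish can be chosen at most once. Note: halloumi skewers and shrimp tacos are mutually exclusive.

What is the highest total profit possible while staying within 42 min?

349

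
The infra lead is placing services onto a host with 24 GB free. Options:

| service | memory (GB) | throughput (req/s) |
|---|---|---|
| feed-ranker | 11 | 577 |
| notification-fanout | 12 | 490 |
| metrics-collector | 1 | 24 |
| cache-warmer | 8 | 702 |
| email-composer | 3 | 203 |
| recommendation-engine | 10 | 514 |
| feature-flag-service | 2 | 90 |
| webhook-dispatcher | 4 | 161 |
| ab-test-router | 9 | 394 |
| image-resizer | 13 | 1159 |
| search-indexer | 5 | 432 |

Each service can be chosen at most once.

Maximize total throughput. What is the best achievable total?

By throughput per GB: image-resizer 89.15, cache-warmer 87.75, search-indexer 86.40 lead.
The ratio ordering already packs tightly: cache-warmer + email-composer + image-resizer, 24 GB, 2064.
Next best is metrics-collector + cache-warmer + feature-flag-service + image-resizer at 1975 (24 GB) — short by 89.

2064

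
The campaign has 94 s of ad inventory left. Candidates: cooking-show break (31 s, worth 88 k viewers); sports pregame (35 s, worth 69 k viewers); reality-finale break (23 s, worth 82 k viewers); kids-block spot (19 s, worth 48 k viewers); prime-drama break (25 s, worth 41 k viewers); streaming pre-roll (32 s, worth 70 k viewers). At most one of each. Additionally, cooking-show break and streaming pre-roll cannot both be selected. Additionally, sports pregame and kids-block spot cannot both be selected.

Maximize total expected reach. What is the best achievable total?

Density check — reality-finale break 3.57, cooking-show break 2.84, kids-block spot 2.53, streaming pre-roll 2.19 are the best per s.
Greedy by ratio would take cooking-show break + reality-finale break + kids-block spot: 73 s used, total 218.
Dropping kids-block spot frees 19 s; slotting in sports pregame (35 s) lifts the total to 239 at 89 s.
The spare 5 s is too small for any remaining spot, and no feasible exchange beats 239.

239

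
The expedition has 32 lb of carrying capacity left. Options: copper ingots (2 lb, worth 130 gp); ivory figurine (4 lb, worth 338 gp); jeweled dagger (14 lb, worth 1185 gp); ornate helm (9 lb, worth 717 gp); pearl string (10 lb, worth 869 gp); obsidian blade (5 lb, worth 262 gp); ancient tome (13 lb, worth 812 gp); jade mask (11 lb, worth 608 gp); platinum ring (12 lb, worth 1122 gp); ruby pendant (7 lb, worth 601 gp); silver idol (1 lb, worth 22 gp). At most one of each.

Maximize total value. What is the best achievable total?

2778

Taking the top-ratio items first gives copper ingots + pearl string + platinum ring + ruby pendant + silver idol for 2744 (32 lb).
But ivory figurine + ornate helm + platinum ring + ruby pendant fits in 32 lb and reaches 2778.
Next best is copper ingots + ivory figurine + jeweled dagger + platinum ring at 2775 (32 lb) — short by 3.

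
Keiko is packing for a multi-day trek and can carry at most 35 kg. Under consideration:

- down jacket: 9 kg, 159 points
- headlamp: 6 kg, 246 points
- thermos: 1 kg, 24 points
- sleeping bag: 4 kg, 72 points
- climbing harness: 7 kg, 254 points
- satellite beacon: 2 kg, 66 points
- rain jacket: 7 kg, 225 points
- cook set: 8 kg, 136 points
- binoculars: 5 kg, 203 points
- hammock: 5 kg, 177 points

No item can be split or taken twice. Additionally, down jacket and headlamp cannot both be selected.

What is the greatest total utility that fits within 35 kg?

A density-first pass picks headlamp + thermos + climbing harness + satellite beacon + rain jacket + binoculars + hammock — 1195 at 33 kg.
The 2 kg tied up in satellite beacon is better spent on sleeping bag — total rises to 1201 (35 kg).
Every other selection either busts 35 kg or breaks a pairing rule or fails to beat 1201.

1201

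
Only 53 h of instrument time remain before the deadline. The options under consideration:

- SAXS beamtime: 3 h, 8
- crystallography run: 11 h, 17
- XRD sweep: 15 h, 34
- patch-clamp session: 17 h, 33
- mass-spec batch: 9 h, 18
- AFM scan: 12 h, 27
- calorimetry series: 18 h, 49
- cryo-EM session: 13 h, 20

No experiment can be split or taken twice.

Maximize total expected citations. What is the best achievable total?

The ratio heuristic lands on SAXS beamtime + XRD sweep + AFM scan + calorimetry series (118) but leaves 5 h idle.
Replace AFM scan with patch-clamp session: the trade gains 6 net, giving 124 at 53 h.

124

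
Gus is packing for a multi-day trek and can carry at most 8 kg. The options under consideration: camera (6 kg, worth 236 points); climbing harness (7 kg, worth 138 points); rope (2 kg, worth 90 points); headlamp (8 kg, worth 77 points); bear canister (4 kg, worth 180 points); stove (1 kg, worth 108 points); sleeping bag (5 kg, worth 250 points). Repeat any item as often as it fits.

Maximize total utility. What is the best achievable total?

864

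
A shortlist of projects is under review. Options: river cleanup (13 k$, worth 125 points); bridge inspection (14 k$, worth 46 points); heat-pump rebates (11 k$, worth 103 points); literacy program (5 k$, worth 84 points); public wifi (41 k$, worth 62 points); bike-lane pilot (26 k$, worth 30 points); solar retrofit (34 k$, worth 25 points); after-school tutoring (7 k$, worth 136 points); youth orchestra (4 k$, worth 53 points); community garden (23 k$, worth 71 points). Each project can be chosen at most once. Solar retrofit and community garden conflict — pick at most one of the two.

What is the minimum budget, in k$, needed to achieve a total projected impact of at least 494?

40

Need the lightest bundle worth ≥ 494.
river cleanup + heat-pump rebates + literacy program + after-school tutoring + youth orchestra reaches 501 using 40 k$.
No combination under 40 k$ hits 494.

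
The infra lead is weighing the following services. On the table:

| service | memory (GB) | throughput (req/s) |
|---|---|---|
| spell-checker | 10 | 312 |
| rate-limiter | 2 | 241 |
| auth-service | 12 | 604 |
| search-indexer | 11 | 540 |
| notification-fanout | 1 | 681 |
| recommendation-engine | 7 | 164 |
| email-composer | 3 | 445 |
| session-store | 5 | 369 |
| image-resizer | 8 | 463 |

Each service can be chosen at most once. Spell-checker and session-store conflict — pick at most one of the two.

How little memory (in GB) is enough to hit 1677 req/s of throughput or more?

11

Look for the lowest-memory combination reaching 1677.
rate-limiter + notification-fanout + email-composer + session-store: 1736 throughput at 11 GB.
Below 11 GB the best achievable stays under 1677.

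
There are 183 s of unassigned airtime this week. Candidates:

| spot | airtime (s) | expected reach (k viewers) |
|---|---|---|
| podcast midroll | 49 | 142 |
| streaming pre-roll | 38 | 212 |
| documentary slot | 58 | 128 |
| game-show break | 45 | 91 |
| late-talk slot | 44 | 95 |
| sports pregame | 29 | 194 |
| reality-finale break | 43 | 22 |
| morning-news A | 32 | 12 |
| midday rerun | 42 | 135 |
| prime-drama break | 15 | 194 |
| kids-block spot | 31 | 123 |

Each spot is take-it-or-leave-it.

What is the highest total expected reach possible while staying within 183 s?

877

Filling by ratio: streaming pre-roll + sports pregame + midday rerun + prime-drama break + kids-block spot for 858, with 28 s left unused.
Replace kids-block spot with podcast midroll: the trade gains 19 net, giving 877 at 173 s.
Every other selection either busts 183 s or fails to beat 877.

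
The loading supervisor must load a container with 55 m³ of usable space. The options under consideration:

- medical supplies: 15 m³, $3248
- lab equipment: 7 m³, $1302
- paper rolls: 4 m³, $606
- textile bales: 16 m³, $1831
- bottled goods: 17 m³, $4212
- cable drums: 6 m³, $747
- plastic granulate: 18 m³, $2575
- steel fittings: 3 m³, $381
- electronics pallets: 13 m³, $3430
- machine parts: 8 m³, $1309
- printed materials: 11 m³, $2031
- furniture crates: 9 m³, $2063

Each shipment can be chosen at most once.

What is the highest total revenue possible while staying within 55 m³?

Medical supplies + bottled goods + electronics pallets + furniture crates uses 54 of the 55 m³ and totals 12953.
The spare 1 m³ is too small for any remaining shipment, and no exchange beats 12953.

12953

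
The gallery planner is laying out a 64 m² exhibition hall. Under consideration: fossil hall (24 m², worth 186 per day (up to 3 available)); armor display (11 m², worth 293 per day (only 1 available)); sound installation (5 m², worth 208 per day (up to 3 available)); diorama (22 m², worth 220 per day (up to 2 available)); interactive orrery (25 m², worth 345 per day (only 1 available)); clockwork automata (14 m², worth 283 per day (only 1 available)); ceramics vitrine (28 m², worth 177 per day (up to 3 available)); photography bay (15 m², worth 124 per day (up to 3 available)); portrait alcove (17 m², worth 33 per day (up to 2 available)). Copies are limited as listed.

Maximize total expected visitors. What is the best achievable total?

By expected visitors per m²: sound installation 41.60, armor display 26.64, clockwork automata 20.21, interactive orrery 13.80 lead.
Taking armor display + 3×sound installation + diorama + clockwork automata: 62 m² used, 1420 in expected visitors.
That's the maximum — no swap from here does better than 1420.

1420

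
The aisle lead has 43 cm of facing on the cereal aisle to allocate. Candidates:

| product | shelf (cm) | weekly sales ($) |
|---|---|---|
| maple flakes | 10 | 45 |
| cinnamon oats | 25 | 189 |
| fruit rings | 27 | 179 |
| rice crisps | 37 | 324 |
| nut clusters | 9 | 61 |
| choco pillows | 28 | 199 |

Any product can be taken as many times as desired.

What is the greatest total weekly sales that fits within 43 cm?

The ratio ordering already packs tightly: rice crisps, 37 cm, 324.
The spare 6 cm is too small for any remaining product, and no exchange beats 324.

324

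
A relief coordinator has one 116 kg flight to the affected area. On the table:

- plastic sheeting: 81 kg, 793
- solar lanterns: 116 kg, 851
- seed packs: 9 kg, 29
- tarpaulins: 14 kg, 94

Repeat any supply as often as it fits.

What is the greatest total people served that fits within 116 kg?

981

Taking plastic sheeting + 2×tarpaulins: 109 kg used, 981 in people served.
Every other selection either busts 116 kg or fails to beat 981.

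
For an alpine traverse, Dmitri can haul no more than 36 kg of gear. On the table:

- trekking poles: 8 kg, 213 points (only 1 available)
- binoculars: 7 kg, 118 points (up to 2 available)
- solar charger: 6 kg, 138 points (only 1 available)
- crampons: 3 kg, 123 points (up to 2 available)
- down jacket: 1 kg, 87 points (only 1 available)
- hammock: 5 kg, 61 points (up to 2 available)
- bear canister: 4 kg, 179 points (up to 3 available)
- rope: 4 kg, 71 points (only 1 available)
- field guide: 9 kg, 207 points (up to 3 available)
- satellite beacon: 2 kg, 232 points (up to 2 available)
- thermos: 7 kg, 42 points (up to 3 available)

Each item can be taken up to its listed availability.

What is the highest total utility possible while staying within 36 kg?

1618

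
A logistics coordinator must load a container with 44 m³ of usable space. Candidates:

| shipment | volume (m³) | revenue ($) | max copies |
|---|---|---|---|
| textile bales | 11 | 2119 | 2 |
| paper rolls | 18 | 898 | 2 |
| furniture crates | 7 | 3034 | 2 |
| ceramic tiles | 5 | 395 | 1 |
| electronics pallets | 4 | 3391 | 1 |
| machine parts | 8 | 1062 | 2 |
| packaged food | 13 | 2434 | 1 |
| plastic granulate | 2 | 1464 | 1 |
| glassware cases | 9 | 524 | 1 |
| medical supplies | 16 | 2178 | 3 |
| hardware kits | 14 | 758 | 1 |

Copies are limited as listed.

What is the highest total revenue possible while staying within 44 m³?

15476

Filling by ratio: 2×textile bales + 2×furniture crates + electronics pallets + plastic granulate for 15161, with 2 m³ left unused.
Dropping textile bales frees 11 m³; slotting in packaged food (13 m³) lifts the total to 15476 at 44 m³.
That's the maximum — no swap from here does better than 15476.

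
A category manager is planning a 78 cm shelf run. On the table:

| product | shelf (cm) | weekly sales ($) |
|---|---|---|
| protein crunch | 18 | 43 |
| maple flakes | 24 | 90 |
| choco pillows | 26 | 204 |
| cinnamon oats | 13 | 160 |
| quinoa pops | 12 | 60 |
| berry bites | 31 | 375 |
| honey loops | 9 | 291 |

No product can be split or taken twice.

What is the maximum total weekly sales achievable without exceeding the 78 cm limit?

930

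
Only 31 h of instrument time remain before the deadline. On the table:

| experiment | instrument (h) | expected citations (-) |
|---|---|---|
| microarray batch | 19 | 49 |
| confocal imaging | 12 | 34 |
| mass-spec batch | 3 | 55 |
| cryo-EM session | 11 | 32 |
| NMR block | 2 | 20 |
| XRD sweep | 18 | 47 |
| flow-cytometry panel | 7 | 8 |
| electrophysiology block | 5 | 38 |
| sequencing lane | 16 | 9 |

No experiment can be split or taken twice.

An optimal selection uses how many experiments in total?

Optimal total is 162.
microarray batch + mass-spec batch + NMR block + electrophysiology block hits 162 at 29 h.
All optima have 4 experiments.

4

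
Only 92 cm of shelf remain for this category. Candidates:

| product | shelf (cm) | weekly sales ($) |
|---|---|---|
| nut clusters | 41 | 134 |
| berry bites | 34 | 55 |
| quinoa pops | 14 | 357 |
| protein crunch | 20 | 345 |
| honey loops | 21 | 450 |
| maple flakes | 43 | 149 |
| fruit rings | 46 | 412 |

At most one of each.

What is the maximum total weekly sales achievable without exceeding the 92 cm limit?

1219

Taking the top-ratio products first gives berry bites + quinoa pops + protein crunch + honey loops for 1207 (89 cm).
Dropping berry bites and protein crunch frees 54 cm; slotting in fruit rings (46 cm) lifts the total to 1219 at 81 cm.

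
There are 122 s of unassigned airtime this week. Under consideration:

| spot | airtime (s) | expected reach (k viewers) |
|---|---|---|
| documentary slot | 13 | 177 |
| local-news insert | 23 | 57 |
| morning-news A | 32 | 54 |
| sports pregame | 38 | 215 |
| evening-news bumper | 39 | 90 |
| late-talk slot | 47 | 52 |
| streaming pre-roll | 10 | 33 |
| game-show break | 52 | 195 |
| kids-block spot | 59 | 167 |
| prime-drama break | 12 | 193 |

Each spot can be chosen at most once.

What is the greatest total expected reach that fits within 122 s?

Best packing: documentary slot + sports pregame + game-show break + prime-drama break — 115 s, 780 total.
The closest alternative, documentary slot + sports pregame + kids-block spot + prime-drama break, reaches only 752.

780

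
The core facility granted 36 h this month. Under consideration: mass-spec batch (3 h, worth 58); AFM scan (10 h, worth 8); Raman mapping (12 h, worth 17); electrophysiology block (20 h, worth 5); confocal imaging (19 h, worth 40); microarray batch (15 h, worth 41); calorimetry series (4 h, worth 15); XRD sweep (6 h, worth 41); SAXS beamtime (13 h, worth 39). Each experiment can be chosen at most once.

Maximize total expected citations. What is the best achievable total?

161

By expected citations per h: mass-spec batch 19.33, XRD sweep 6.83, calorimetry series 3.75, SAXS beamtime 3.00 lead.
Taking mass-spec batch + AFM scan + calorimetry series + XRD sweep + SAXS beamtime: 36 h used, 161 in expected citations.
Nothing else within 36 h beats 161.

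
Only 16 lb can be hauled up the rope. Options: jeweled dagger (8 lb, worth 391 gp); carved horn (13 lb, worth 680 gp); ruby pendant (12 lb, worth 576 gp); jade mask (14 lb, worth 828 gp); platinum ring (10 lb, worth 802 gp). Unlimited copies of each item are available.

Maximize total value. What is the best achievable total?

828

A density-first pass picks platinum ring — 802 at 10 lb.
Dropping platinum ring frees 10 lb; slotting in jade mask (14 lb) lifts the total to 828 at 14 lb.
That's the maximum — no swap from here does better than 828.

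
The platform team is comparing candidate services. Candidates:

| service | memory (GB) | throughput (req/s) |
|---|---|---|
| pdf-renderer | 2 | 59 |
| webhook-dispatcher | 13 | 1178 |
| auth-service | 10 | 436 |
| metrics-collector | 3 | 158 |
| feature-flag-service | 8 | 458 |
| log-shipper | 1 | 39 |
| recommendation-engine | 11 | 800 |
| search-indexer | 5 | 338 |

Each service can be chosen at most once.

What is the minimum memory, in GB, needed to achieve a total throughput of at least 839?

12

Minimise GB subject to total throughput ≥ 839.
log-shipper + recommendation-engine reaches 839 using 12 GB.
Below 12 GB the best achievable stays under 839.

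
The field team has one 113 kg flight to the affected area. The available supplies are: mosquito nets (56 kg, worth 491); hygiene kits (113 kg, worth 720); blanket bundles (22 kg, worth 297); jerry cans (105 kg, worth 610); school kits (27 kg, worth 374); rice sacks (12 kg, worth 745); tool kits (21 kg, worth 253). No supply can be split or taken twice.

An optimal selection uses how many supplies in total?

4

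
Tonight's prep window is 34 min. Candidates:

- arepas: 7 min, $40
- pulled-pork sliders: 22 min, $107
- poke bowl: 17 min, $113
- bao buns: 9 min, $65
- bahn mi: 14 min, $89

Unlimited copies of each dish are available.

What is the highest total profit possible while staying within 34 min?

235

Best packing: arepas + 3×bao buns — 34 min, 235 total.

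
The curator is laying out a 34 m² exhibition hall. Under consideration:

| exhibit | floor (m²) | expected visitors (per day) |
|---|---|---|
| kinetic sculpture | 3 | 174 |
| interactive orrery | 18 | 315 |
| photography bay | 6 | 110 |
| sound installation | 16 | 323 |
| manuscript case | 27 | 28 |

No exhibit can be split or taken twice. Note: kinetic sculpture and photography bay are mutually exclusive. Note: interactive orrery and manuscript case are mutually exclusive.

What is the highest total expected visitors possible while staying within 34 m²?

638

Density check — kinetic sculpture 58.00, sound installation 20.19, photography bay 18.33, interactive orrery 17.50 are the best per m².
Taking interactive orrery + sound installation: 34 m² used, 638 in expected visitors.
Runner-up kinetic sculpture + sound installation tops out at 497.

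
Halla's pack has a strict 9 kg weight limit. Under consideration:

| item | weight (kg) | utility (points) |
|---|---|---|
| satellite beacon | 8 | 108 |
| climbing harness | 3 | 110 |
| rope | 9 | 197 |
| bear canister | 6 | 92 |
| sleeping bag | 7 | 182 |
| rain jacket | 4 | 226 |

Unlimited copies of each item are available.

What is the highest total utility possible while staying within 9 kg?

2×rain jacket uses 8 of the 9 kg and totals 452.
Every other selection either busts 9 kg or fails to beat 452.

452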